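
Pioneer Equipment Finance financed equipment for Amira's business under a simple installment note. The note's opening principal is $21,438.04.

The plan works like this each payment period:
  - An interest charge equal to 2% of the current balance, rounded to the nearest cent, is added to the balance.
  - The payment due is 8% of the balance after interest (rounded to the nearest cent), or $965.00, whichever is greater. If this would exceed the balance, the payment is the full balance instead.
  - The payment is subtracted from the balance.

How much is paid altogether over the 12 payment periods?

# | Opening | Interest | Payment | End bal
1 | $21,438.04 | $428.76 | $1,749.34 | $20,117.46
2 | $20,117.46 | $402.35 | $1,641.58 | $18,878.23
3 | $18,878.23 | $377.56 | $1,540.46 | $17,715.33
4 | $17,715.33 | $354.31 | $1,445.57 | $16,624.07
5 | $16,624.07 | $332.48 | $1,356.52 | $15,600.03
6 | $15,600.03 | $312.00 | $1,272.96 | $14,639.07
7 | $14,639.07 | $292.78 | $1,194.55 | $13,737.30
8 | $13,737.30 | $274.75 | $1,120.96 | $12,891.09
9 | $12,891.09 | $257.82 | $1,051.91 | $12,097.00
10 | $12,097.00 | $241.94 | $987.12 | $11,351.82
11 | $11,351.82 | $227.04 | $965.00 | $10,613.86
12 | $10,613.86 | $212.28 | $965.00 | $9,861.14
Total paid: $15,290.97

$15,290.97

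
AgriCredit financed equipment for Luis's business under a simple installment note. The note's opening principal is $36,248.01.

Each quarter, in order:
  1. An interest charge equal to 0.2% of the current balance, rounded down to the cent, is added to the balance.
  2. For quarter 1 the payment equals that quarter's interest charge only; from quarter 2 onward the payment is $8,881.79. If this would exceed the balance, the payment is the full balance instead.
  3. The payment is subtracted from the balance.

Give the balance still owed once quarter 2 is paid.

$27,438.71

Quarter 1: opening $36,248.01; interest $72.49 → $36,320.50; payment $72.49; balance $36,248.01
Quarter 2: opening $36,248.01; interest $72.49 → $36,320.50; payment $8,881.79; balance $27,438.71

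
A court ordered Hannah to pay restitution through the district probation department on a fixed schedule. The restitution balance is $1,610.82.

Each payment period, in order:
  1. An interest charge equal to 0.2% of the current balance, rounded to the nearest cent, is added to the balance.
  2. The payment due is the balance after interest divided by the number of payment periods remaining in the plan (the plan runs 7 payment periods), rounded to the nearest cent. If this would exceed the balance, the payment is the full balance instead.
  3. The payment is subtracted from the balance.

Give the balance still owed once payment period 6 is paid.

$232.89

Payment period 1: $1,610.82 +$3.22 interest = $1,614.04; pay $230.58 → $1,383.46
Payment period 2: $1,383.46 +$2.77 interest = $1,386.23; pay $231.04 → $1,155.19
Payment period 3: $1,155.19 +$2.31 interest = $1,157.50; pay $231.50 → $926.00
Payment period 4: $926.00 +$1.85 interest = $927.85; pay $231.96 → $695.89
Payment period 5: $695.89 +$1.39 interest = $697.28; pay $232.43 → $464.85
Payment period 6: $464.85 +$0.93 interest = $465.78; pay $232.89 → $232.89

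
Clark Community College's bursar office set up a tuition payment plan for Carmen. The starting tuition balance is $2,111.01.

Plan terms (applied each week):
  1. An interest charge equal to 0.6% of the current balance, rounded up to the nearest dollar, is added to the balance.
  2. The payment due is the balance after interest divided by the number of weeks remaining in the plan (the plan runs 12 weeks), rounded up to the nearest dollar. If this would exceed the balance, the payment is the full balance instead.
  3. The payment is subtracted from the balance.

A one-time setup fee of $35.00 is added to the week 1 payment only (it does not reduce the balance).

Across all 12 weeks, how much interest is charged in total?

Week 1: $2,111.01 +$13.00 interest = $2,124.01; pay $178.00 (+ $35.00 fee) → $1,946.01
Week 2: $1,946.01 +$12.00 interest = $1,958.01; pay $179.00 → $1,779.01
Week 3: $1,779.01 +$11.00 interest = $1,790.01; pay $180.00 → $1,610.01
Week 4: $1,610.01 +$10.00 interest = $1,620.01; pay $181.00 → $1,439.01
Week 5: $1,439.01 +$9.00 interest = $1,448.01; pay $182.00 → $1,266.01
Week 6: $1,266.01 +$8.00 interest = $1,274.01; pay $183.00 → $1,091.01
Week 7: $1,091.01 +$7.00 interest = $1,098.01; pay $184.00 → $914.01
Week 8: $914.01 +$6.00 interest = $920.01; pay $185.00 → $735.01
Week 9: $735.01 +$5.00 interest = $740.01; pay $186.00 → $554.01
Week 10: $554.01 +$4.00 interest = $558.01; pay $187.00 → $371.01
Week 11: $371.01 +$3.00 interest = $374.01; pay $188.00 → $186.01
Week 12: $186.01 +$2.00 interest = $188.01; pay $188.01 → $0.00
Total interest: $13.00 + $12.00 + $11.00 + $10.00 + $9.00 + $8.00 + $7.00 + $6.00 + $5.00 + $4.00 + $3.00 + $2.00 = $90.00

$90.00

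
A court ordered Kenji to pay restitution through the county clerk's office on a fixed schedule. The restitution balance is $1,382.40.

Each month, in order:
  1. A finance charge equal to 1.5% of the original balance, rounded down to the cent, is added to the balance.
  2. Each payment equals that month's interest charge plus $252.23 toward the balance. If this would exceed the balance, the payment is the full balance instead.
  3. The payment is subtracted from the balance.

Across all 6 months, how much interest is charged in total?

$124.38

Month 1: $1,382.40 +$20.73 interest = $1,403.13; pay $272.96 → $1,130.17
Month 2: $1,130.17 +$20.73 interest = $1,150.90; pay $272.96 → $877.94
Month 3: $877.94 +$20.73 interest = $898.67; pay $272.96 → $625.71
Month 4: $625.71 +$20.73 interest = $646.44; pay $272.96 → $373.48
Month 5: $373.48 +$20.73 interest = $394.21; pay $272.96 → $121.25
Month 6: $121.25 +$20.73 interest = $141.98; pay $141.98 → $0.00
Total interest: $20.73 + $20.73 + $20.73 + $20.73 + $20.73 + $20.73 = $124.38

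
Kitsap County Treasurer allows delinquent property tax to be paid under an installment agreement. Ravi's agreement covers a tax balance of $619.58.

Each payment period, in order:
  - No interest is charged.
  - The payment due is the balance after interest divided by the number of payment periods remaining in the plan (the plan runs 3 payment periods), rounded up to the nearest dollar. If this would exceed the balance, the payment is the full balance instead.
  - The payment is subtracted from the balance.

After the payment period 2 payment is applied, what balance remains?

Payment period 1: $619.58 − $207.00 → $412.58
Payment period 2: $412.58 − $207.00 → $205.58

$205.58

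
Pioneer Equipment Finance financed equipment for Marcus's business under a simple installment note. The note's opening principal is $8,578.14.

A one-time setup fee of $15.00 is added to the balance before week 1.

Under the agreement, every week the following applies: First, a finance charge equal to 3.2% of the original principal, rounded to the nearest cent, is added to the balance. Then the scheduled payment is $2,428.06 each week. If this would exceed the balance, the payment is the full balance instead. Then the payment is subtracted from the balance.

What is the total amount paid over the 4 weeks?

Week 1: $8,593.14 +$274.50 interest = $8,867.64; pay $2,428.06 → $6,439.58
Week 2: $6,439.58 +$274.50 interest = $6,714.08; pay $2,428.06 → $4,286.02
Week 3: $4,286.02 +$274.50 interest = $4,560.52; pay $2,428.06 → $2,132.46
Week 4: $2,132.46 +$274.50 interest = $2,406.96; pay $2,406.96 → $0.00
Total paid: $9,691.14

$9,691.14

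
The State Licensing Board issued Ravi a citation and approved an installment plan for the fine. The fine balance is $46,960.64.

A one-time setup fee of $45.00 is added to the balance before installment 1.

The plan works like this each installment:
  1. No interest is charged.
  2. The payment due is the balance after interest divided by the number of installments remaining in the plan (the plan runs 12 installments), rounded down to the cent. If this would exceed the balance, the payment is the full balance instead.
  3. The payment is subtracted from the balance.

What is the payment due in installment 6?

# | Opening | Payment | End bal
1 | $47,005.64 | $3,917.13 | $43,088.51
2 | $43,088.51 | $3,917.13 | $39,171.38
3 | $39,171.38 | $3,917.13 | $35,254.25
4 | $35,254.25 | $3,917.13 | $31,337.12
5 | $31,337.12 | $3,917.14 | $27,419.98
6 | $27,419.98 | $3,917.14 | $23,502.84

$3,917.14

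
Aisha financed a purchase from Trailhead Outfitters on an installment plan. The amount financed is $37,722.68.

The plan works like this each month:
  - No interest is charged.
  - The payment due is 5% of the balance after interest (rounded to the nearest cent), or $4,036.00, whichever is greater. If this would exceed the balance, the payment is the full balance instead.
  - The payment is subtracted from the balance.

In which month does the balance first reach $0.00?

Month 1: opening $37,722.68; payment $4,036.00; balance $33,686.68
Month 2: opening $33,686.68; payment $4,036.00; balance $29,650.68
Month 3: opening $29,650.68; payment $4,036.00; balance $25,614.68
Month 4: opening $25,614.68; payment $4,036.00; balance $21,578.68
Month 5: opening $21,578.68; payment $4,036.00; balance $17,542.68
Month 6: opening $17,542.68; payment $4,036.00; balance $13,506.68
Month 7: opening $13,506.68; payment $4,036.00; balance $9,470.68
Month 8: opening $9,470.68; payment $4,036.00; balance $5,434.68
Month 9: opening $5,434.68; payment $4,036.00; balance $1,398.68
Month 10: opening $1,398.68; payment $1,398.68; balance $0.00
Balance reaches $0.00 in month 10.

10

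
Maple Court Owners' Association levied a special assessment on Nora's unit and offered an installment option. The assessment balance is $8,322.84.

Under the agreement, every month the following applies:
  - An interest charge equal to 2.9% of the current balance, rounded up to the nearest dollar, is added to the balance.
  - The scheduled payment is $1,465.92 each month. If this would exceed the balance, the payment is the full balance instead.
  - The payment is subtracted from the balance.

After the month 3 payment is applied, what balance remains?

$4,543.08

# | Opening | Interest | Payment | End bal
1 | $8,322.84 | $242.00 | $1,465.92 | $7,098.92
2 | $7,098.92 | $206.00 | $1,465.92 | $5,839.00
3 | $5,839.00 | $170.00 | $1,465.92 | $4,543.08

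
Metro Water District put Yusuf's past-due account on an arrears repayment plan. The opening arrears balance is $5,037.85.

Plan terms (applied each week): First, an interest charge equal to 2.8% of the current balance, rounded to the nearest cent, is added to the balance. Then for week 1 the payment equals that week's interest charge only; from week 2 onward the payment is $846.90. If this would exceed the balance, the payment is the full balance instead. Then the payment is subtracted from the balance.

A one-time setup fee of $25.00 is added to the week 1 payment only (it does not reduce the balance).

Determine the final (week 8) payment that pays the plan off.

$508.91

Week 1: opening $5,037.85; interest $141.06 → $5,178.91; payment $141.06 (+ $25.00 fee); balance $5,037.85
Week 2: opening $5,037.85; interest $141.06 → $5,178.91; payment $846.90; balance $4,332.01
Week 3: opening $4,332.01; interest $121.30 → $4,453.31; payment $846.90; balance $3,606.41
Week 4: opening $3,606.41; interest $100.98 → $3,707.39; payment $846.90; balance $2,860.49
Week 5: opening $2,860.49; interest $80.09 → $2,940.58; payment $846.90; balance $2,093.68
Week 6: opening $2,093.68; interest $58.62 → $2,152.30; payment $846.90; balance $1,305.40
Week 7: opening $1,305.40; interest $36.55 → $1,341.95; payment $846.90; balance $495.05
Week 8: opening $495.05; interest $13.86 → $508.91; payment $508.91; balance $0.00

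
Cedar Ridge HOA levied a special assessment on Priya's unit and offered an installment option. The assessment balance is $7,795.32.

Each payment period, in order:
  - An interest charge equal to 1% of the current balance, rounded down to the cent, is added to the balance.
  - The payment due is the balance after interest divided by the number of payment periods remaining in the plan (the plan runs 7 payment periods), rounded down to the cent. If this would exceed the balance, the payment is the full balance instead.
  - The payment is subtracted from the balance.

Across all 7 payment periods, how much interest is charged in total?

Payment period 1: opening $7,795.32; interest $77.95 → $7,873.27; payment $1,124.75; balance $6,748.52
Payment period 2: opening $6,748.52; interest $67.48 → $6,816.00; payment $1,136.00; balance $5,680.00
Payment period 3: opening $5,680.00; interest $56.80 → $5,736.80; payment $1,147.36; balance $4,589.44
Payment period 4: opening $4,589.44; interest $45.89 → $4,635.33; payment $1,158.83; balance $3,476.50
Payment period 5: opening $3,476.50; interest $34.76 → $3,511.26; payment $1,170.42; balance $2,340.84
Payment period 6: opening $2,340.84; interest $23.40 → $2,364.24; payment $1,182.12; balance $1,182.12
Payment period 7: opening $1,182.12; interest $11.82 → $1,193.94; payment $1,193.94; balance $0.00
Total interest: $77.95 + $67.48 + $56.80 + $45.89 + $34.76 + $23.40 + $11.82 = $318.10

$318.10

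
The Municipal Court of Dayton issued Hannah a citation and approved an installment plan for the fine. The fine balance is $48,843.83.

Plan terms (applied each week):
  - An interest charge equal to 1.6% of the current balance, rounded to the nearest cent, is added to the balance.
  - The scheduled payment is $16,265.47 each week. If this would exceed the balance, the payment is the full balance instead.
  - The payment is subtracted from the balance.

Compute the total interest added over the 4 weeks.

$1,623.63

Week 1: $48,843.83 +$781.50 interest = $49,625.33; pay $16,265.47 → $33,359.86
Week 2: $33,359.86 +$533.76 interest = $33,893.62; pay $16,265.47 → $17,628.15
Week 3: $17,628.15 +$282.05 interest = $17,910.20; pay $16,265.47 → $1,644.73
Week 4: $1,644.73 +$26.32 interest = $1,671.05; pay $1,671.05 → $0.00
Total interest: $781.50 + $533.76 + $282.05 + $26.32 = $1,623.63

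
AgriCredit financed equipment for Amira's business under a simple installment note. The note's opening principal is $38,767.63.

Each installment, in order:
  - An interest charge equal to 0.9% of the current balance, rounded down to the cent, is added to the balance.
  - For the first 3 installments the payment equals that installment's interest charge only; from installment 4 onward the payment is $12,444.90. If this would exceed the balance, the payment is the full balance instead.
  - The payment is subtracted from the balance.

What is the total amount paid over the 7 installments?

$40,552.83

Installment 1: opening $38,767.63; interest $348.90 → $39,116.53; payment $348.90; balance $38,767.63
Installment 2: opening $38,767.63; interest $348.90 → $39,116.53; payment $348.90; balance $38,767.63
Installment 3: opening $38,767.63; interest $348.90 → $39,116.53; payment $348.90; balance $38,767.63
Installment 4: opening $38,767.63; interest $348.90 → $39,116.53; payment $12,444.90; balance $26,671.63
Installment 5: opening $26,671.63; interest $240.04 → $26,911.67; payment $12,444.90; balance $14,466.77
Installment 6: opening $14,466.77; interest $130.20 → $14,596.97; payment $12,444.90; balance $2,152.07
Installment 7: opening $2,152.07; interest $19.36 → $2,171.43; payment $2,171.43; balance $0.00
Total paid: $40,552.83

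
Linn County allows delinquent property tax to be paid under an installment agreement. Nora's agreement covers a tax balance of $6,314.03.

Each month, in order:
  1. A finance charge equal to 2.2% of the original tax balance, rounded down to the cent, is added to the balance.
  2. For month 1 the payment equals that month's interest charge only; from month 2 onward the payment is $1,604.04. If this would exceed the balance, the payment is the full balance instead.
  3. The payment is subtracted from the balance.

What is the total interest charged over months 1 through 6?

# | Opening | Interest | Payment | End bal
1 | $6,314.03 | $138.90 | $138.90 | $6,314.03
2 | $6,314.03 | $138.90 | $1,604.04 | $4,848.89
3 | $4,848.89 | $138.90 | $1,604.04 | $3,383.75
4 | $3,383.75 | $138.90 | $1,604.04 | $1,918.61
5 | $1,918.61 | $138.90 | $1,604.04 | $453.47
6 | $453.47 | $138.90 | $592.37 | $0.00
Total interest: $138.90 + $138.90 + $138.90 + $138.90 + $138.90 + $138.90 = $833.40

$833.40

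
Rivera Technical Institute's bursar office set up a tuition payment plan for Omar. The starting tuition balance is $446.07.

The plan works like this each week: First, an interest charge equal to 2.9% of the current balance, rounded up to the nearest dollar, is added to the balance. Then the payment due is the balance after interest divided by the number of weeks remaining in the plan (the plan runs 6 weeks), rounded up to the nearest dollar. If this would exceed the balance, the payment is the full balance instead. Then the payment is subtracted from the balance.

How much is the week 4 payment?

$84.00

Week 1: opening $446.07; interest $13.00 → $459.07; payment $77.00; balance $382.07
Week 2: opening $382.07; interest $12.00 → $394.07; payment $79.00; balance $315.07
Week 3: opening $315.07; interest $10.00 → $325.07; payment $82.00; balance $243.07
Week 4: opening $243.07; interest $8.00 → $251.07; payment $84.00; balance $167.07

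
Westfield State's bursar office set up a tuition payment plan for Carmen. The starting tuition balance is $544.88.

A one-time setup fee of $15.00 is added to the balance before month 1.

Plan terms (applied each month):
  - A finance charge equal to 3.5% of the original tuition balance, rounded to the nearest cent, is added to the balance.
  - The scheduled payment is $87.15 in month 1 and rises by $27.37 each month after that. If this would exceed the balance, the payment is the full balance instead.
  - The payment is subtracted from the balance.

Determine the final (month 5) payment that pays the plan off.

$142.41

Month 1: opening $559.88; interest $19.07 → $578.95; payment $87.15; balance $491.80
Month 2: opening $491.80; interest $19.07 → $510.87; payment $114.52; balance $396.35
Month 3: opening $396.35; interest $19.07 → $415.42; payment $141.89; balance $273.53
Month 4: opening $273.53; interest $19.07 → $292.60; payment $169.26; balance $123.34
Month 5: opening $123.34; interest $19.07 → $142.41; payment $142.41; balance $0.00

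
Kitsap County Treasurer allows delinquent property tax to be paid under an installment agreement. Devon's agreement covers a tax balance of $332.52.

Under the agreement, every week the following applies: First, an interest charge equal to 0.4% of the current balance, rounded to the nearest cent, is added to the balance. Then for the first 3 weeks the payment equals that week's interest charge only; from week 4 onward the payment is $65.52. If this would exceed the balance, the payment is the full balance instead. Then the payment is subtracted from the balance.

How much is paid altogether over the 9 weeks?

# | Opening | Interest | Payment | End bal
1 | $332.52 | $1.33 | $1.33 | $332.52
2 | $332.52 | $1.33 | $1.33 | $332.52
3 | $332.52 | $1.33 | $1.33 | $332.52
4 | $332.52 | $1.33 | $65.52 | $268.33
5 | $268.33 | $1.07 | $65.52 | $203.88
6 | $203.88 | $0.82 | $65.52 | $139.18
7 | $139.18 | $0.56 | $65.52 | $74.22
8 | $74.22 | $0.30 | $65.52 | $9.00
9 | $9.00 | $0.04 | $9.04 | $0.00
Total paid: $340.63

$340.63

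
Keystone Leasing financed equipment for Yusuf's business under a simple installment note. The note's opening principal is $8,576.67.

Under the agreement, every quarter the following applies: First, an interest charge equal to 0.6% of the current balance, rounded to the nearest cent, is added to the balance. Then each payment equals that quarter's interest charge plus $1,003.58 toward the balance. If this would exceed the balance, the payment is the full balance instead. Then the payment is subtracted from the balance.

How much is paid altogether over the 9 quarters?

$8,823.04

Quarter 1: $8,576.67 +$51.46 interest = $8,628.13; pay $1,055.04 → $7,573.09
Quarter 2: $7,573.09 +$45.44 interest = $7,618.53; pay $1,049.02 → $6,569.51
Quarter 3: $6,569.51 +$39.42 interest = $6,608.93; pay $1,043.00 → $5,565.93
Quarter 4: $5,565.93 +$33.40 interest = $5,599.33; pay $1,036.98 → $4,562.35
Quarter 5: $4,562.35 +$27.37 interest = $4,589.72; pay $1,030.95 → $3,558.77
Quarter 6: $3,558.77 +$21.35 interest = $3,580.12; pay $1,024.93 → $2,555.19
Quarter 7: $2,555.19 +$15.33 interest = $2,570.52; pay $1,018.91 → $1,551.61
Quarter 8: $1,551.61 +$9.31 interest = $1,560.92; pay $1,012.89 → $548.03
Quarter 9: $548.03 +$3.29 interest = $551.32; pay $551.32 → $0.00
Total paid: $8,823.04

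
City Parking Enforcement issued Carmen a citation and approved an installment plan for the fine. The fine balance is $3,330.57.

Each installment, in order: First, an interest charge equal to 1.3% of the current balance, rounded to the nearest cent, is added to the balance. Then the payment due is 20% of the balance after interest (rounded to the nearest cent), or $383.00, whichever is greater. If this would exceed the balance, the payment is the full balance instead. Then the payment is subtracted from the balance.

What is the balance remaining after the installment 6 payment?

Installment 1: $3,330.57 +$43.30 interest = $3,373.87; pay $674.77 → $2,699.10
Installment 2: $2,699.10 +$35.09 interest = $2,734.19; pay $546.84 → $2,187.35
Installment 3: $2,187.35 +$28.44 interest = $2,215.79; pay $443.16 → $1,772.63
Installment 4: $1,772.63 +$23.04 interest = $1,795.67; pay $383.00 → $1,412.67
Installment 5: $1,412.67 +$18.36 interest = $1,431.03; pay $383.00 → $1,048.03
Installment 6: $1,048.03 +$13.62 interest = $1,061.65; pay $383.00 → $678.65

$678.65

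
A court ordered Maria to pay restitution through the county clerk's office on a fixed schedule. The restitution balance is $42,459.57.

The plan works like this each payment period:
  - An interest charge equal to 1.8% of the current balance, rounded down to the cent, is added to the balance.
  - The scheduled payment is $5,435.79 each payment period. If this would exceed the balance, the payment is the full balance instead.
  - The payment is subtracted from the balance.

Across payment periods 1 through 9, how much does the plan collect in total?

Payment period 1: opening $42,459.57; interest $764.27 → $43,223.84; payment $5,435.79; balance $37,788.05
Payment period 2: opening $37,788.05; interest $680.18 → $38,468.23; payment $5,435.79; balance $33,032.44
Payment period 3: opening $33,032.44; interest $594.58 → $33,627.02; payment $5,435.79; balance $28,191.23
Payment period 4: opening $28,191.23; interest $507.44 → $28,698.67; payment $5,435.79; balance $23,262.88
Payment period 5: opening $23,262.88; interest $418.73 → $23,681.61; payment $5,435.79; balance $18,245.82
Payment period 6: opening $18,245.82; interest $328.42 → $18,574.24; payment $5,435.79; balance $13,138.45
Payment period 7: opening $13,138.45; interest $236.49 → $13,374.94; payment $5,435.79; balance $7,939.15
Payment period 8: opening $7,939.15; interest $142.90 → $8,082.05; payment $5,435.79; balance $2,646.26
Payment period 9: opening $2,646.26; interest $47.63 → $2,693.89; payment $2,693.89; balance $0.00
Total paid: $46,180.21

$46,180.21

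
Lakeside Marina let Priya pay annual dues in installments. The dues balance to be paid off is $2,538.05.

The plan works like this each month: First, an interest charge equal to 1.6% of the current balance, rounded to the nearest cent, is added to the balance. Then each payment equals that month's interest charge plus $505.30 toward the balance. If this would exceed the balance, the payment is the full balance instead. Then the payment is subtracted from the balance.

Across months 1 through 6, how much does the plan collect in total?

$2,660.42

# | Opening | Interest | Payment | End bal
1 | $2,538.05 | $40.61 | $545.91 | $2,032.75
2 | $2,032.75 | $32.52 | $537.82 | $1,527.45
3 | $1,527.45 | $24.44 | $529.74 | $1,022.15
4 | $1,022.15 | $16.35 | $521.65 | $516.85
5 | $516.85 | $8.27 | $513.57 | $11.55
6 | $11.55 | $0.18 | $11.73 | $0.00
Total paid: $2,660.42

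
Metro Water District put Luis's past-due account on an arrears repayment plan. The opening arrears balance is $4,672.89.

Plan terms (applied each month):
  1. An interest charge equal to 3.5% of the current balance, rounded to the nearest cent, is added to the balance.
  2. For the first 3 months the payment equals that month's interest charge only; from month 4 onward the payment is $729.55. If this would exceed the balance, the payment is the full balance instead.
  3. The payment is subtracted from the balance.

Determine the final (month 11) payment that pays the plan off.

$279.19

Month 1: opening $4,672.89; interest $163.55 → $4,836.44; payment $163.55; balance $4,672.89
Month 2: opening $4,672.89; interest $163.55 → $4,836.44; payment $163.55; balance $4,672.89
Month 3: opening $4,672.89; interest $163.55 → $4,836.44; payment $163.55; balance $4,672.89
Month 4: opening $4,672.89; interest $163.55 → $4,836.44; payment $729.55; balance $4,106.89
Month 5: opening $4,106.89; interest $143.74 → $4,250.63; payment $729.55; balance $3,521.08
Month 6: opening $3,521.08; interest $123.24 → $3,644.32; payment $729.55; balance $2,914.77
Month 7: opening $2,914.77; interest $102.02 → $3,016.79; payment $729.55; balance $2,287.24
Month 8: opening $2,287.24; interest $80.05 → $2,367.29; payment $729.55; balance $1,637.74
Month 9: opening $1,637.74; interest $57.32 → $1,695.06; payment $729.55; balance $965.51
Month 10: opening $965.51; interest $33.79 → $999.30; payment $729.55; balance $269.75
Month 11: opening $269.75; interest $9.44 → $279.19; payment $279.19; balance $0.00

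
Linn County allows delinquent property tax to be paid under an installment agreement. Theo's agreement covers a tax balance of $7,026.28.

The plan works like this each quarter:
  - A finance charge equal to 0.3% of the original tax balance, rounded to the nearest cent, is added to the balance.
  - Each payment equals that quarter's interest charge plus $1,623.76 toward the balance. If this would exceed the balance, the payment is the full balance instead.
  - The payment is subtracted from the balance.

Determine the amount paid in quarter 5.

Quarter 1: $7,026.28 +$21.08 interest = $7,047.36; pay $1,644.84 → $5,402.52
Quarter 2: $5,402.52 +$21.08 interest = $5,423.60; pay $1,644.84 → $3,778.76
Quarter 3: $3,778.76 +$21.08 interest = $3,799.84; pay $1,644.84 → $2,155.00
Quarter 4: $2,155.00 +$21.08 interest = $2,176.08; pay $1,644.84 → $531.24
Quarter 5: $531.24 +$21.08 interest = $552.32; pay $552.32 → $0.00

$552.32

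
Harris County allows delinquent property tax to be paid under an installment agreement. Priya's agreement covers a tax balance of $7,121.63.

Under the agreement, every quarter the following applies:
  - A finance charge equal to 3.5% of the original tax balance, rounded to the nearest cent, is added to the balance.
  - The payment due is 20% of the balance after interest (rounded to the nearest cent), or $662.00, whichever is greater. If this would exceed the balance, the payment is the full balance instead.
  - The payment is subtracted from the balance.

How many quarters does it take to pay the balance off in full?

Quarter 1: $7,121.63 +$249.26 interest = $7,370.89; pay $1,474.18 → $5,896.71
Quarter 2: $5,896.71 +$249.26 interest = $6,145.97; pay $1,229.19 → $4,916.78
Quarter 3: $4,916.78 +$249.26 interest = $5,166.04; pay $1,033.21 → $4,132.83
Quarter 4: $4,132.83 +$249.26 interest = $4,382.09; pay $876.42 → $3,505.67
Quarter 5: $3,505.67 +$249.26 interest = $3,754.93; pay $750.99 → $3,003.94
Quarter 6: $3,003.94 +$249.26 interest = $3,253.20; pay $662.00 → $2,591.20
Quarter 7: $2,591.20 +$249.26 interest = $2,840.46; pay $662.00 → $2,178.46
Quarter 8: $2,178.46 +$249.26 interest = $2,427.72; pay $662.00 → $1,765.72
Quarter 9: $1,765.72 +$249.26 interest = $2,014.98; pay $662.00 → $1,352.98
Quarter 10: $1,352.98 +$249.26 interest = $1,602.24; pay $662.00 → $940.24
Quarter 11: $940.24 +$249.26 interest = $1,189.50; pay $662.00 → $527.50
Quarter 12: $527.50 +$249.26 interest = $776.76; pay $662.00 → $114.76
Quarter 13: $114.76 +$249.26 interest = $364.02; pay $364.02 → $0.00
Balance reaches $0.00 in quarter 13.

13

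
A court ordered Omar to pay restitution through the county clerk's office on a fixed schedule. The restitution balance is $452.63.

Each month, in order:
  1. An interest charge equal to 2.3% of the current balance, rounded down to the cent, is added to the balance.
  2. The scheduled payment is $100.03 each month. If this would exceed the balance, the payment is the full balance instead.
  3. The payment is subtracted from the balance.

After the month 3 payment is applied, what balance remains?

$177.53

Month 1: $452.63 +$10.41 interest = $463.04; pay $100.03 → $363.01
Month 2: $363.01 +$8.34 interest = $371.35; pay $100.03 → $271.32
Month 3: $271.32 +$6.24 interest = $277.56; pay $100.03 → $177.53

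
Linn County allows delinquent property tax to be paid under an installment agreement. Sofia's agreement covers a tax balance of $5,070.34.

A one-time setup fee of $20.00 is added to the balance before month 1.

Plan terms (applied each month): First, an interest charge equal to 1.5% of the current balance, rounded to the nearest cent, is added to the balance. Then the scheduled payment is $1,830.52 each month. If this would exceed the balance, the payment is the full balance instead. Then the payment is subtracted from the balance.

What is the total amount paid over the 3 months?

$5,240.08

Month 1: $5,090.34 +$76.36 interest = $5,166.70; pay $1,830.52 → $3,336.18
Month 2: $3,336.18 +$50.04 interest = $3,386.22; pay $1,830.52 → $1,555.70
Month 3: $1,555.70 +$23.34 interest = $1,579.04; pay $1,579.04 → $0.00
Total paid: $5,240.08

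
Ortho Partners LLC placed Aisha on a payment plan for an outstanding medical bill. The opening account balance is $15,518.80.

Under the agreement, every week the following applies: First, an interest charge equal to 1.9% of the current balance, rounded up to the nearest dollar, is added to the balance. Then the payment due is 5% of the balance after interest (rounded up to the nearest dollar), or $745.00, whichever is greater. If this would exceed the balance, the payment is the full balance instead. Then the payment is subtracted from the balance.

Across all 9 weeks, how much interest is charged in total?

Week 1: $15,518.80 +$295.00 interest = $15,813.80; pay $791.00 → $15,022.80
Week 2: $15,022.80 +$286.00 interest = $15,308.80; pay $766.00 → $14,542.80
Week 3: $14,542.80 +$277.00 interest = $14,819.80; pay $745.00 → $14,074.80
Week 4: $14,074.80 +$268.00 interest = $14,342.80; pay $745.00 → $13,597.80
Week 5: $13,597.80 +$259.00 interest = $13,856.80; pay $745.00 → $13,111.80
Week 6: $13,111.80 +$250.00 interest = $13,361.80; pay $745.00 → $12,616.80
Week 7: $12,616.80 +$240.00 interest = $12,856.80; pay $745.00 → $12,111.80
Week 8: $12,111.80 +$231.00 interest = $12,342.80; pay $745.00 → $11,597.80
Week 9: $11,597.80 +$221.00 interest = $11,818.80; pay $745.00 → $11,073.80
Total interest: $295.00 + $286.00 + $277.00 + $268.00 + $259.00 + $250.00 + $240.00 + $231.00 + $221.00 = $2,327.00

$2,327.00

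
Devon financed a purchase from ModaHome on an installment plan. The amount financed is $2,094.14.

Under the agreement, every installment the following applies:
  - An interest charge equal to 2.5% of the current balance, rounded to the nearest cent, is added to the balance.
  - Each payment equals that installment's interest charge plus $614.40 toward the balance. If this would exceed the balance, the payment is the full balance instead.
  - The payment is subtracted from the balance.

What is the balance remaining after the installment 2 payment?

$865.34

Installment 1: opening $2,094.14; interest $52.35 → $2,146.49; payment $666.75; balance $1,479.74
Installment 2: opening $1,479.74; interest $36.99 → $1,516.73; payment $651.39; balance $865.34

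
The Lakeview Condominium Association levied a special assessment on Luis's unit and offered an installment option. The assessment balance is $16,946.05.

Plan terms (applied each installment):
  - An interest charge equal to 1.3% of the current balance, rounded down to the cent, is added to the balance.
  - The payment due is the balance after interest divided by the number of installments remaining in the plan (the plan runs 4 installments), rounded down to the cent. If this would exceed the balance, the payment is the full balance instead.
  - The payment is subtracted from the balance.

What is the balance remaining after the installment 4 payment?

Installment 1: opening $16,946.05; interest $220.29 → $17,166.34; payment $4,291.58; balance $12,874.76
Installment 2: opening $12,874.76; interest $167.37 → $13,042.13; payment $4,347.37; balance $8,694.76
Installment 3: opening $8,694.76; interest $113.03 → $8,807.79; payment $4,403.89; balance $4,403.90
Installment 4: opening $4,403.90; interest $57.25 → $4,461.15; payment $4,461.15; balance $0.00

$0.00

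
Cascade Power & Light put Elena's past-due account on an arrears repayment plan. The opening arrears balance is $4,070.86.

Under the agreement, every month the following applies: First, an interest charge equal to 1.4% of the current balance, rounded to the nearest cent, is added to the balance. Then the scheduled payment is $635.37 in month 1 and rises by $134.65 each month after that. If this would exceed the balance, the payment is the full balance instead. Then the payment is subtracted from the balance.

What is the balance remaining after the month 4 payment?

$892.84

Month 1: $4,070.86 +$56.99 interest = $4,127.85; pay $635.37 → $3,492.48
Month 2: $3,492.48 +$48.89 interest = $3,541.37; pay $770.02 → $2,771.35
Month 3: $2,771.35 +$38.80 interest = $2,810.15; pay $904.67 → $1,905.48
Month 4: $1,905.48 +$26.68 interest = $1,932.16; pay $1,039.32 → $892.84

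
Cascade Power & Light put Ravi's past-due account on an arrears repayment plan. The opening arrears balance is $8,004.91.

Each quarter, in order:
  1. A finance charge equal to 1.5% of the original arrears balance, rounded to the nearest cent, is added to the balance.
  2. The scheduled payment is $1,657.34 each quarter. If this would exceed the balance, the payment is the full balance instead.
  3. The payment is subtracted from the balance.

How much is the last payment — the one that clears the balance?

Quarter 1: $8,004.91 +$120.07 interest = $8,124.98; pay $1,657.34 → $6,467.64
Quarter 2: $6,467.64 +$120.07 interest = $6,587.71; pay $1,657.34 → $4,930.37
Quarter 3: $4,930.37 +$120.07 interest = $5,050.44; pay $1,657.34 → $3,393.10
Quarter 4: $3,393.10 +$120.07 interest = $3,513.17; pay $1,657.34 → $1,855.83
Quarter 5: $1,855.83 +$120.07 interest = $1,975.90; pay $1,657.34 → $318.56
Quarter 6: $318.56 +$120.07 interest = $438.63; pay $438.63 → $0.00

$438.63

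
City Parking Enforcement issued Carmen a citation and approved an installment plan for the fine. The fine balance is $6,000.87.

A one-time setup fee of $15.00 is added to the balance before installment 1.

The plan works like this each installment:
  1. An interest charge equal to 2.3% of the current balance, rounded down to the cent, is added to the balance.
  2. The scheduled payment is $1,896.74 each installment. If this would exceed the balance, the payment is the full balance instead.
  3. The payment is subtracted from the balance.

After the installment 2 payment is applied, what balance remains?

$2,458.67

Installment 1: opening $6,015.87; interest $138.36 → $6,154.23; payment $1,896.74; balance $4,257.49
Installment 2: opening $4,257.49; interest $97.92 → $4,355.41; payment $1,896.74; balance $2,458.67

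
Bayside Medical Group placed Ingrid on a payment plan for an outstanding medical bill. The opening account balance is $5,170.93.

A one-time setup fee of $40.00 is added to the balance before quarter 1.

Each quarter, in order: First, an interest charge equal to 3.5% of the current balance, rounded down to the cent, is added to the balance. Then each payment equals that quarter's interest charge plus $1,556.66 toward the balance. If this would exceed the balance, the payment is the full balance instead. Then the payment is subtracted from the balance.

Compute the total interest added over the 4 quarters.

# | Opening | Interest | Payment | End bal
1 | $5,210.93 | $182.38 | $1,739.04 | $3,654.27
2 | $3,654.27 | $127.89 | $1,684.55 | $2,097.61
3 | $2,097.61 | $73.41 | $1,630.07 | $540.95
4 | $540.95 | $18.93 | $559.88 | $0.00
Total interest: $182.38 + $127.89 + $73.41 + $18.93 = $402.61

$402.61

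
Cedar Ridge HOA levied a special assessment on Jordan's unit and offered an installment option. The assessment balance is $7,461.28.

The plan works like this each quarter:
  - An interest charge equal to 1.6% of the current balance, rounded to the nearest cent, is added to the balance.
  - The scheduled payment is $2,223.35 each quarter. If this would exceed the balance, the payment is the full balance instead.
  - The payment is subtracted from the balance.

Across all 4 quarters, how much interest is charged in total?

Quarter 1: opening $7,461.28; interest $119.38 → $7,580.66; payment $2,223.35; balance $5,357.31
Quarter 2: opening $5,357.31; interest $85.72 → $5,443.03; payment $2,223.35; balance $3,219.68
Quarter 3: opening $3,219.68; interest $51.51 → $3,271.19; payment $2,223.35; balance $1,047.84
Quarter 4: opening $1,047.84; interest $16.77 → $1,064.61; payment $1,064.61; balance $0.00
Total interest: $119.38 + $85.72 + $51.51 + $16.77 = $273.38

$273.38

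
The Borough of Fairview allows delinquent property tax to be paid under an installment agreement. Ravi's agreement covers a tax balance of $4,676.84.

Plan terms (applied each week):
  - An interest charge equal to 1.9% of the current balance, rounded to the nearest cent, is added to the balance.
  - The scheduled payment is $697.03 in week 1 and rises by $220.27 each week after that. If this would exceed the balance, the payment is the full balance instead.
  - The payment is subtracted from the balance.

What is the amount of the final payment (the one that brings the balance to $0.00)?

Week 1: $4,676.84 +$88.86 interest = $4,765.70; pay $697.03 → $4,068.67
Week 2: $4,068.67 +$77.30 interest = $4,145.97; pay $917.30 → $3,228.67
Week 3: $3,228.67 +$61.34 interest = $3,290.01; pay $1,137.57 → $2,152.44
Week 4: $2,152.44 +$40.90 interest = $2,193.34; pay $1,357.84 → $835.50
Week 5: $835.50 +$15.87 interest = $851.37; pay $851.37 → $0.00

$851.37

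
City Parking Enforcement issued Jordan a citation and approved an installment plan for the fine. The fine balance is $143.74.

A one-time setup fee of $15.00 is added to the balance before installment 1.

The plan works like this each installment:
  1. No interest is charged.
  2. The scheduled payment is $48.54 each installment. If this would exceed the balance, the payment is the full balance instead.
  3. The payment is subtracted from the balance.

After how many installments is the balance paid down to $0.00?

4

Installment 1: $158.74 − $48.54 → $110.20
Installment 2: $110.20 − $48.54 → $61.66
Installment 3: $61.66 − $48.54 → $13.12
Installment 4: $13.12 − $13.12 → $0.00
Balance reaches $0.00 in installment 4.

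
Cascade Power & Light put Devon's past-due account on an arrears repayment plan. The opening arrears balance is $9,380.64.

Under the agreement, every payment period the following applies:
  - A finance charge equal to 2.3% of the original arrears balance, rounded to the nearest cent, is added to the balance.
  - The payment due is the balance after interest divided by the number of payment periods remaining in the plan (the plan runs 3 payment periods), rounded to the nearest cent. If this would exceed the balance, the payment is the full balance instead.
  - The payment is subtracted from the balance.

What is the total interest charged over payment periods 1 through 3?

$647.25

# | Opening | Interest | Payment | End bal
1 | $9,380.64 | $215.75 | $3,198.80 | $6,397.59
2 | $6,397.59 | $215.75 | $3,306.67 | $3,306.67
3 | $3,306.67 | $215.75 | $3,522.42 | $0.00
Total interest: $215.75 + $215.75 + $215.75 = $647.25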